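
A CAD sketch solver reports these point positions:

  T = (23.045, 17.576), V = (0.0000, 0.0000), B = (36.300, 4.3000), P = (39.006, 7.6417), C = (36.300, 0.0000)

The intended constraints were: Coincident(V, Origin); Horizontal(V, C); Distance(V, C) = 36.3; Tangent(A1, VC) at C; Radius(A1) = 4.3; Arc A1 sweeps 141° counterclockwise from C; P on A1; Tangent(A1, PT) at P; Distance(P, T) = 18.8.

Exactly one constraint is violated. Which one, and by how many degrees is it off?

Tangent(A1, PT) at P — off by 7.10°.

V = (0.00, 0.00) ✓; V.y = 0.00, C.y = 0.00 ✓; |VC| = 36.30 ✓; ∠(BC, CV) = 90.00° ✓; |BC| = 4.300 ✓; bearing(B→P) − bearing(B→C) = 141.0° ✓; |BP| = 4.300 ✓; ∠(BP, PT) = 82.90° ✗; |PT| = 18.80 ✓.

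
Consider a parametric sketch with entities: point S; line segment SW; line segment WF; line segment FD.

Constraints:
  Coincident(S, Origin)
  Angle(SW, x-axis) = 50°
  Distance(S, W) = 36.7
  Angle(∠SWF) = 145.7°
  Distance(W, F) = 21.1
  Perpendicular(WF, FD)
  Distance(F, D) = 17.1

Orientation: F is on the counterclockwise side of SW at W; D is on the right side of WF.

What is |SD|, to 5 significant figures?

63.806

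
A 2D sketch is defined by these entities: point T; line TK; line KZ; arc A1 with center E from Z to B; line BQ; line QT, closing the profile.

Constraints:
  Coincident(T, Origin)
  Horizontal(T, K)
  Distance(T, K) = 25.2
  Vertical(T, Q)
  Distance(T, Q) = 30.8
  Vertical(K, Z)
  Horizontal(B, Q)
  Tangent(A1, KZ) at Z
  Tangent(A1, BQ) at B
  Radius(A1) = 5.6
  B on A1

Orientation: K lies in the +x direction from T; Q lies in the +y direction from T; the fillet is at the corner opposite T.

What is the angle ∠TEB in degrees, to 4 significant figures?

142.1°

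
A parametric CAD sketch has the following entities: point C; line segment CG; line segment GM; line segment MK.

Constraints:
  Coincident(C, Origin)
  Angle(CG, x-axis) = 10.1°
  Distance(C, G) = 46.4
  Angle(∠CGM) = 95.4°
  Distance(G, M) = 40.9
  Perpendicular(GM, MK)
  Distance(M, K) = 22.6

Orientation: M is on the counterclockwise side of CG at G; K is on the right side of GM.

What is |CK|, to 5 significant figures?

82.351

C is at the origin; CG runs at 10.1° with length 46.4, so G = 46.4·(cos 10.1°, sin 10.1°) = (45.681, 8.1370). ∠CGM = 95.4°, so GM runs at 10.1° + (180° − 95.4°) = 94.700° from the x-axis; with |GM| = 40.9, M = G + 40.9·(cos 94.700°, sin 94.700°) = (42.330, 48.899). GM ⟂ MK; with |MK| = 22.6 on the right of GM, K = M + 22.6·(0.99664, 0.081939) = (64.854, 50.751). Then |CK| = |K − C| = 82.351.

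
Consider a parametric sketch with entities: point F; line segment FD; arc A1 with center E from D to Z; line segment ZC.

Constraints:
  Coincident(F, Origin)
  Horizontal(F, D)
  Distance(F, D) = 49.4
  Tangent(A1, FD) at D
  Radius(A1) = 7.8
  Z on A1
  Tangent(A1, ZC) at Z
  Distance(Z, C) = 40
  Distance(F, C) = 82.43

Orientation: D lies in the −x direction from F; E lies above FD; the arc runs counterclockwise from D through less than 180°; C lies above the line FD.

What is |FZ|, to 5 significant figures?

45.539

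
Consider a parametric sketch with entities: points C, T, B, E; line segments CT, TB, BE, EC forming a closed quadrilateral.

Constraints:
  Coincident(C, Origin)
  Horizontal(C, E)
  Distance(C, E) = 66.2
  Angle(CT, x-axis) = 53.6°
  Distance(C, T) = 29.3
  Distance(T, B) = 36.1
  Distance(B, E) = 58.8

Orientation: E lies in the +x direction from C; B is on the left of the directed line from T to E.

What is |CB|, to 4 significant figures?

65.40

Checks: |TB| = 36.10 ✓; |BE| = 58.80 ✓.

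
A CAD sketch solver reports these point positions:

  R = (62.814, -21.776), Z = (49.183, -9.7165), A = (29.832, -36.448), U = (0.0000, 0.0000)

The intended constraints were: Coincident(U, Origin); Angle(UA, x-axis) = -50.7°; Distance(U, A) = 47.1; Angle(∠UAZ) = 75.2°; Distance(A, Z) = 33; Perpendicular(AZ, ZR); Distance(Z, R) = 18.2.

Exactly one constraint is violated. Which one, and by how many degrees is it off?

Perpendicular(AZ, ZR) — off by 5.60°.

U = (0.00, 0.00) ✓; UA at -50.70° ✓; |UA| = 47.10 ✓; ∠UAZ = 75.20° ✓; |AZ| = 33.00 ✓; ∠(AZ, ZR) = 95.60° ✗; |ZR| = 18.20 ✓.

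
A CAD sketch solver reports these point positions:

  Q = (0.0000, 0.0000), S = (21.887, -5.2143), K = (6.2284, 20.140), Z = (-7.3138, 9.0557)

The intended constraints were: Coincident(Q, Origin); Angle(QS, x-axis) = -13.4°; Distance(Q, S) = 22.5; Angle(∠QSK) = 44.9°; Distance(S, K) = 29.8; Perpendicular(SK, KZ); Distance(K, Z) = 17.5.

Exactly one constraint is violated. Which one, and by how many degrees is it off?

Perpendicular(SK, KZ) — off by 7.60°.

Q = (0.00, 0.00) ✓; QS at -13.40° ✓; |QS| = 22.50 ✓; ∠QSK = 44.90° ✓; |SK| = 29.80 ✓; ∠(SK, KZ) = 97.60° ✗; |KZ| = 17.50 ✓.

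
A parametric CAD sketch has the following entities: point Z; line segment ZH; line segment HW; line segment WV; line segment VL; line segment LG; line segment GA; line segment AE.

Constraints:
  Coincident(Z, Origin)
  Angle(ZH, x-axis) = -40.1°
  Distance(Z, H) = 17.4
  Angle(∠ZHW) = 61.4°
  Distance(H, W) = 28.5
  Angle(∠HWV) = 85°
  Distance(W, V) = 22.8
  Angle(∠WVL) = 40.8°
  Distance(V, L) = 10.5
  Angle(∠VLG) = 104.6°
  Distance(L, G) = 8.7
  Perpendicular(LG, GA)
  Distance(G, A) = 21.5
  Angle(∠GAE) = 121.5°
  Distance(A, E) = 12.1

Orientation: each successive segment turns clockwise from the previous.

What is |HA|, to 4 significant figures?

47.48

Z is at the origin; ZH runs at -40.1° with length 17.4, so H = (13.31, -11.21). ∠ZHW = 61.4° gives HW at -158.7° from the x-axis; with |HW| = 28.5, W = (-13.24, -21.56). ∠HWV = 85.0° gives WV at 106.3° from the x-axis; with |WV| = 22.8, V = (-19.64, 0.3231). ∠WVL = 40.8° gives VL at -32.90° from the x-axis; with |VL| = 10.5, L = (-10.83, -5.380). ∠VLG = 104.6° gives LG at -108.3° from the x-axis; with |LG| = 8.7, G = (-13.56, -13.64). LG is perpendicular to GA, so GA runs at 161.7°; with |GA| = 21.5, A = (-33.97, -6.889). Then |HA| = |A − H| = 47.48.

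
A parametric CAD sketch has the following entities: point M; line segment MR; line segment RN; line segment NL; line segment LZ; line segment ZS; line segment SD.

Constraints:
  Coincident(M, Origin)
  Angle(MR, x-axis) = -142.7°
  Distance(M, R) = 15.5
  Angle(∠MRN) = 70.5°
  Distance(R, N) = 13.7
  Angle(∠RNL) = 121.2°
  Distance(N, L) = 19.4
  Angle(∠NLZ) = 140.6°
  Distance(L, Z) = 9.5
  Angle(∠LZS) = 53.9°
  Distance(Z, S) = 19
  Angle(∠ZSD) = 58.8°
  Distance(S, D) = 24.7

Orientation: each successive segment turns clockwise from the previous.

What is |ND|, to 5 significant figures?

20.104

M is at the origin; MR runs at -142.7° with length 15.5, so R = (-12.330, -9.3928). ∠MRN = 70.5° gives RN at 107.80° from the x-axis; with |RN| = 13.7, N = (-16.518, 3.6514). ∠RNL = 121.2° gives NL at 49.000° from the x-axis; with |NL| = 19.4, L = (-3.7903, 18.293). ∠NLZ = 140.6° gives LZ at 9.6000° from the x-axis; with |LZ| = 9.5, Z = (5.5766, 19.877). ∠LZS = 53.9° gives ZS at -116.50° from the x-axis; with |ZS| = 19.0, S = (-2.9011, 2.8733). ∠ZSD = 58.8° gives SD at 122.30° from the x-axis; with |SD| = 24.7, D = (-16.100, 23.751). Then |ND| = |D − N| = 20.104.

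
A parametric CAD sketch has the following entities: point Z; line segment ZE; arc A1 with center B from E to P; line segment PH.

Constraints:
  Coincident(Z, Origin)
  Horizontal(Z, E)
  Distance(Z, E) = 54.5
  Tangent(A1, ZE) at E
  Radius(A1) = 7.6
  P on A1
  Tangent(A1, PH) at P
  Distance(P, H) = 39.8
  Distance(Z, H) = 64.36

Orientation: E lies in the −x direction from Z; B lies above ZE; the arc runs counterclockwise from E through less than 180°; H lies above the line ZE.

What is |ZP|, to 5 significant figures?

47.449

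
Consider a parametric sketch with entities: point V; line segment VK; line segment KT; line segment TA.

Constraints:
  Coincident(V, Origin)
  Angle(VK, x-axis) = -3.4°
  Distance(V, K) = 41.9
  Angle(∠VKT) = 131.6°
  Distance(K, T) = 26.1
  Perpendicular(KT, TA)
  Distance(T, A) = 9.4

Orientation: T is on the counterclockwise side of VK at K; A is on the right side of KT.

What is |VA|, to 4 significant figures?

67.57

∠VKT = 131.6°, so KT runs at -3.4° + (180° − 131.6°) = 45.00° from the x-axis; with |KT| = 26.1, T = K + 26.1·(cos 45.00°, sin 45.00°) = (60.28, 15.97). The perpendicularity gives TA at right angles to KT; with |TA| = 9.4 on the right of KT, A = T + 9.4·(0.7071, -0.7071) = (66.93, 9.324). Then |VA| = |A − V| = 67.57.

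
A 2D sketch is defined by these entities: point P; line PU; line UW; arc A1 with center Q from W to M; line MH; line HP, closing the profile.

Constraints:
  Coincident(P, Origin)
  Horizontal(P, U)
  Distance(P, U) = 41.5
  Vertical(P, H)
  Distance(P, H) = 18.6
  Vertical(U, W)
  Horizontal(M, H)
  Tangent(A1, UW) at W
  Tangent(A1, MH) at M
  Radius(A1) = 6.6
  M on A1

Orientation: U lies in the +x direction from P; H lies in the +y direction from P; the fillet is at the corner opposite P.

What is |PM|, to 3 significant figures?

39.5

P is at the origin; PU is horizontal with |PU| = 41.5 and U on the +x side, so U = (41.5, 0.00). P and H share the same x with |PH| = 18.6 and H on the +y side, so H = (0.00, 18.6). The virtual corner opposite P is at (41.5, 18.6). A1 meets UW tangentially, so QW is at right angles to UW and since A1 is tangent to MH there, QM ⟂ MH, with radius 6.6, so the center Q sits 6.6 in from both sides at Q = (34.9, 12.0). That places the tangent points at W = (41.5, 12.0) on UW and M = (34.9, 18.6) on MH. Then |PM| = |M − P| = 39.5.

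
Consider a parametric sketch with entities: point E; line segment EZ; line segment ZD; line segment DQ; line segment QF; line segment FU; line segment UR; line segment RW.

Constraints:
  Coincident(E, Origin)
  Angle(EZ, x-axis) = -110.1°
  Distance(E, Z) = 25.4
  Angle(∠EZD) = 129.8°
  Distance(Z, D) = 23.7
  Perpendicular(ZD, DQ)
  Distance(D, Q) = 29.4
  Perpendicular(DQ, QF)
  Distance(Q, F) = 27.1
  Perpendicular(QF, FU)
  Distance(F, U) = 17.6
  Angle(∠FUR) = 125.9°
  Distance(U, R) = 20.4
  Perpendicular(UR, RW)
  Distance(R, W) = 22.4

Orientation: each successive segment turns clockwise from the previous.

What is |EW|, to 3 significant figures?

42.5

E is at the origin; EZ runs at -110.1° with length 25.4, so Z = (-8.73, -23.9). ∠EZD = 129.8° gives ZD at -160° from the x-axis; with |ZD| = 23.7, D = (-31.0, -31.8). ZD is perpendicular to DQ, so DQ runs at 110°; with |DQ| = 29.4, Q = (-41.0, -4.16). The perpendicularity gives QF at right angles to DQ, so QF runs at 19.7°; with |QF| = 27.1, F = (-15.4, 4.97). QF ⟂ FU, so FU runs at -70.3°; with |FU| = 17.6, U = (-9.51, -11.6). ∠FUR = 125.9° gives UR at -124° from the x-axis; with |UR| = 20.4, R = (-21.0, -28.4). UR ⟂ RW, so RW runs at 146°; with |RW| = 22.4, W = (-39.5, -15.8). Then |EW| = |W − E| = 42.5.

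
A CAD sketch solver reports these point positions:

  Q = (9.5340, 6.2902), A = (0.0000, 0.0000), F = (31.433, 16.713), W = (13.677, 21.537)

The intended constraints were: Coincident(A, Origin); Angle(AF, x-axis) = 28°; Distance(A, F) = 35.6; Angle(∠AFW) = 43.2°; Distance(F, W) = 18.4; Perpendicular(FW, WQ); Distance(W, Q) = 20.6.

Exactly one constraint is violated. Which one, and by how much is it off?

Distance(W, Q) = 20.6 — off by 4.80.

A = (0.00, 0.00) ✓; AF at 28.00° ✓; |AF| = 35.60 ✓; ∠AFW = 43.20° ✓; |FW| = 18.40 ✓; ∠(FW, WQ) = 90.00° ✓; |WQ| = 15.80 ✗.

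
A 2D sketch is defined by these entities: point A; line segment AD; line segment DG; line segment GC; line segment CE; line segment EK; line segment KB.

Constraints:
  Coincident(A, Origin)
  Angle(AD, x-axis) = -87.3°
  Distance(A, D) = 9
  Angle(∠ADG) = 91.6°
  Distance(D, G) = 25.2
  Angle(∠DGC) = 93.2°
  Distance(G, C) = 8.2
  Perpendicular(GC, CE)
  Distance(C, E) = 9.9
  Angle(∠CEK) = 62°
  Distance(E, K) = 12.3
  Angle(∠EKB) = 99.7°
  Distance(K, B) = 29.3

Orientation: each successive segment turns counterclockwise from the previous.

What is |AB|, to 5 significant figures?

49.617

A is at the origin; AD runs at -87.3° with length 9.0, so D = (0.42396, -8.9900). ∠ADG = 91.6° gives DG at 1.1000° from the x-axis; with |DG| = 25.2, G = (25.619, -8.5062). ∠DGC = 93.2° gives GC at 87.900° from the x-axis; with |GC| = 8.2, C = (25.920, -0.31174). GC ⟂ CE, so CE runs at 177.90°; with |CE| = 9.9, E = (16.026, 0.051032). ∠CEK = 62.0° gives EK at -64.100° from the x-axis; with |EK| = 12.3, K = (21.399, -11.014). ∠EKB = 99.7° gives KB at 16.200° from the x-axis; with |KB| = 29.3, B = (49.536, -2.8391). Then |AB| = |B − A| = 49.617.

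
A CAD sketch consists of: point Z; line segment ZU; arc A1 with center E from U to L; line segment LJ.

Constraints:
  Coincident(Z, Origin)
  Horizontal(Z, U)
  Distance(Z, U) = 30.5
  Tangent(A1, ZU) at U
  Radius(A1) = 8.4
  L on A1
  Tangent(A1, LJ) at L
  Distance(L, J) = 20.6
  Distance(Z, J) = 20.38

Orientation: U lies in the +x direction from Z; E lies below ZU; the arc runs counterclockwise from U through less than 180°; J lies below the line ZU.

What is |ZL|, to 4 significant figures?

24.53

Checks: |EL| = 8.400 ✓; ∠(EL, LJ) = 90.00° ✓; |LJ| = 20.60 ✓; |ZJ| = 20.38 ✓.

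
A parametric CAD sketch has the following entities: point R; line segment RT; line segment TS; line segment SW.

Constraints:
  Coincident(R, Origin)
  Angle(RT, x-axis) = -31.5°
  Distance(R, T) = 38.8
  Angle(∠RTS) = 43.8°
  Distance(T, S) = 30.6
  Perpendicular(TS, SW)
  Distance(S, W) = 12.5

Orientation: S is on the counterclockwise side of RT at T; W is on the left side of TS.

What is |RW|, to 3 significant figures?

14.6

∠RTS = 43.8°, so TS runs at -31.5° + (180° − 43.8°) = 105° from the x-axis; with |TS| = 30.6, S = T + 30.6·(cos 105°, sin 105°) = (25.3, 9.33). The perpendicularity gives SW at right angles to TS; with |SW| = 12.5 on the left of TS, W = S + 12.5·(-0.967, -0.254) = (13.2, 6.15). Then |RW| = |W − R| = 14.6.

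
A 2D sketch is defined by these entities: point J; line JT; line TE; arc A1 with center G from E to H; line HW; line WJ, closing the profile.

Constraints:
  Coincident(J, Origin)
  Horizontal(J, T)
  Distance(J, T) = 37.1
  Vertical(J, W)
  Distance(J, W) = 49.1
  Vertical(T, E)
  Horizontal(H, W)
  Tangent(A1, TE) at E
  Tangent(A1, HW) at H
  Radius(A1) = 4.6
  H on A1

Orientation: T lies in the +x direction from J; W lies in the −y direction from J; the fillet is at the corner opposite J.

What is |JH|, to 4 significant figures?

58.88

J is at the origin; J and T share the same y with |JT| = 37.1 and T on the +x side, so T = (37.10, 0.000). JW is vertical with |JW| = 49.1 and W on the −y side, so W = (0.000, -49.10). The virtual corner opposite J is at (37.10, -49.10). Tangency of A1 to TE means the radius GE is perpendicular to TE and the tangent condition forces GH to be normal to HW, with radius 4.6, so the center G sits 4.6 in from both sides at G = (32.50, -44.50). That places the tangent points at E = (37.10, -44.50) on TE and H = (32.50, -49.10) on HW. Then |JH| = |H − J| = 58.88.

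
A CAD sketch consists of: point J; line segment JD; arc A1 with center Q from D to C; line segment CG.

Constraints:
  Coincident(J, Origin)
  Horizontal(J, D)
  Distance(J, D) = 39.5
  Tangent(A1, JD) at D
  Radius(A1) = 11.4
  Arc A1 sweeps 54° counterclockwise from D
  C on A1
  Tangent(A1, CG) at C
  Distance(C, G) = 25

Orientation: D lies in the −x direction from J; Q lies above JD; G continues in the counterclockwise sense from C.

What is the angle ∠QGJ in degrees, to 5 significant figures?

92.526°

J is at the origin; J and D share the same y with |JD| = 39.5 and D on the −x side, so D = (-39.500, 0.0000). Tangency of A1 to JD means the radius QD is perpendicular to JD, so Q = D + (0, 11.4) = (-39.500, 11.400). On A1, D sits at bearing -90° from Q; a 54° counterclockwise sweep puts C at bearing -36°, so C = Q + 11.4·(cos -36°, sin -36°) = (-30.277, 4.6992). A1 meets CG tangentially, so QC is at right angles to CG, so CG runs along (−sin -36°, cos -36°); with |CG| = 25.0, G = (-15.583, 24.925). Then cos ∠QGJ = GQ·GJ / (|GQ||GJ|), giving 92.526°.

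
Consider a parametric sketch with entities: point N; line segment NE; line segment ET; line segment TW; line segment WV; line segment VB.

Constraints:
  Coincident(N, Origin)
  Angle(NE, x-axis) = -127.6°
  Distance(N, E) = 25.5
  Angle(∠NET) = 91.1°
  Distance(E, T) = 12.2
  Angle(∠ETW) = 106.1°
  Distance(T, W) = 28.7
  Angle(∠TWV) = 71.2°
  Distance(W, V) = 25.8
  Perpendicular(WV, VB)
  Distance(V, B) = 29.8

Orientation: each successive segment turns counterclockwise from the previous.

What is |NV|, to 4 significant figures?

5.195

∠ETW = 106.1° gives TW at 35.20° from the x-axis; with |TW| = 28.7, W = (17.41, -11.29). ∠TWV = 71.2° gives WV at 144.0° from the x-axis; with |WV| = 25.8, V = (-3.458, 3.877). Then |NV| = |V − N| = 5.195.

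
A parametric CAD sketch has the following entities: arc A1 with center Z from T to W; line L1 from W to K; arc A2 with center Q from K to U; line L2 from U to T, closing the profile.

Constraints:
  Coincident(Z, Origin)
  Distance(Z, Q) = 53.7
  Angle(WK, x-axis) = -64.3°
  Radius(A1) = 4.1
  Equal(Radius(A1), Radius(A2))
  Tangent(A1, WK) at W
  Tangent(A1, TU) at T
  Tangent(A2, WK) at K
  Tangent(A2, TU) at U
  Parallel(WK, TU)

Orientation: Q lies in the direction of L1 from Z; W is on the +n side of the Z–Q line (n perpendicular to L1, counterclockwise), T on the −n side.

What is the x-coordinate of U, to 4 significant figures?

19.59

The slot axis is L1's direction at -64.3°, so u = (cos -64.3°, sin -64.3°) = (0.4337, -0.9011) and n = (−sin -64.3°, cos -64.3°) = (0.9011, 0.4337). Z is at the origin and Q lies 53.7 along u from Z, so Q = 53.7·u = (23.29, -48.39). Tangency of A1 to both parallel lines with radius 4.1 puts W and T at Z ± 4.1·n: W = (3.694, 1.778), T = (-3.694, -1.778). Equal radii place K and U the same way about Q: K = Q + 4.1·n = (26.98, -46.61), U = Q − 4.1·n = (19.59, -50.17). So U.x = 19.59.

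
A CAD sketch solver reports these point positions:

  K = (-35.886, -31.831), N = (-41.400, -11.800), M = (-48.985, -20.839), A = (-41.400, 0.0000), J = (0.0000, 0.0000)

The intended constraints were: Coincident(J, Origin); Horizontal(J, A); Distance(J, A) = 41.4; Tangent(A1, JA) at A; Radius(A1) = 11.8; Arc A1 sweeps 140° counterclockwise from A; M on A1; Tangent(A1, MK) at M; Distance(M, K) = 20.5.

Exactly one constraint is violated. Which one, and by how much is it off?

Distance(M, K) = 20.5 — off by 3.40.

J = (0.00, 0.00) ✓; J.y = 0.00, A.y = 0.00 ✓; |JA| = 41.40 ✓; ∠(NA, AJ) = 90.00° ✓; |NA| = 11.80 ✓; bearing(N→M) − bearing(N→A) = 140.0° ✓; |NM| = 11.80 ✓; ∠(NM, MK) = 90.00° ✓; |MK| = 17.10 ✗.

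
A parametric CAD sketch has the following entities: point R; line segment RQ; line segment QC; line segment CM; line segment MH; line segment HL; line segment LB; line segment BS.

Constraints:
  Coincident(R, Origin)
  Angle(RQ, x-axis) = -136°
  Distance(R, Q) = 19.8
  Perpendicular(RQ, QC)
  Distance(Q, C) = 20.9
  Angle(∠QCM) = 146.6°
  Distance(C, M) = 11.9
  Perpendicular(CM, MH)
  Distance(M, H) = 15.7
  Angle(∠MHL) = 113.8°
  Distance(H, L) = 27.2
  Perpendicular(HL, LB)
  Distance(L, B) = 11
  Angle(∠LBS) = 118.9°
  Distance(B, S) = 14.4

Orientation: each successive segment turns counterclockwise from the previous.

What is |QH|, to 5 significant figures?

29.647

R is at the origin; RQ runs at -136.0° with length 19.8, so Q = (-14.243, -13.754). RQ is perpendicular to QC, so QC runs at -46.000°; with |QC| = 20.9, C = (0.27543, -28.788). ∠QCM = 146.6° gives CM at -12.600° from the x-axis; with |CM| = 11.9, M = (11.889, -31.384). The perpendicularity gives MH at right angles to CM, so MH runs at 77.400°; with |MH| = 15.7, H = (15.314, -16.062). Then |QH| = |H − Q| = 29.647.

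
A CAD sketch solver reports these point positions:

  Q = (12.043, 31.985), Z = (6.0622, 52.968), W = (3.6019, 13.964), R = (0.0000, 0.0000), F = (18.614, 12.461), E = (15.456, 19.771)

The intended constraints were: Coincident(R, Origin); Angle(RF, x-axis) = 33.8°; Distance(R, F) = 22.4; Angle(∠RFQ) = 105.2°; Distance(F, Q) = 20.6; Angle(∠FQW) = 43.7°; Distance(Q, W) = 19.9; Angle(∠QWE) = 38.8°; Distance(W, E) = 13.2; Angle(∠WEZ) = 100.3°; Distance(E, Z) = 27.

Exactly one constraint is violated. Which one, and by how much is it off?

Distance(E, Z) = 27 — off by 7.50.

R = (0.00, 0.00) ✓; RF at 33.80° ✓; |RF| = 22.40 ✓; ∠RFQ = 105.2° ✓; |FQ| = 20.60 ✓; ∠FQW = 43.70° ✓; |QW| = 19.90 ✓; ∠QWE = 38.80° ✓; |WE| = 13.20 ✓; ∠WEZ = 100.3° ✓; |EZ| = 34.50 ✗.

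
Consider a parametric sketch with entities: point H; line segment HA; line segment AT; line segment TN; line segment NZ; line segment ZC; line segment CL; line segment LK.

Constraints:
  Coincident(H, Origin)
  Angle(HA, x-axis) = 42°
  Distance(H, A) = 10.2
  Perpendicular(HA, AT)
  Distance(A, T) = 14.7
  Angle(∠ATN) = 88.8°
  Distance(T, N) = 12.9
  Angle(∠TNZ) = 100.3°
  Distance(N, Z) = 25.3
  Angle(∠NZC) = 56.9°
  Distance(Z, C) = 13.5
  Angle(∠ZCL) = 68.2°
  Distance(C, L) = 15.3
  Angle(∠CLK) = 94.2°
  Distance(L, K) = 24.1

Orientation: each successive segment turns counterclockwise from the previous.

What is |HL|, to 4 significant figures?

7.738

H is at the origin; HA runs at 42.0° with length 10.2, so A = (7.580, 6.825). The perpendicularity gives AT at right angles to HA, so AT runs at 132.0°; with |AT| = 14.7, T = (-2.256, 17.75). ∠ATN = 88.8° gives TN at -136.8° from the x-axis; with |TN| = 12.9, N = (-11.66, 8.919). ∠TNZ = 100.3° gives NZ at -57.10° from the x-axis; with |NZ| = 25.3, Z = (2.082, -12.32). ∠NZC = 56.9° gives ZC at 66.00° from the x-axis; with |ZC| = 13.5, C = (7.573, 0.009185). ∠ZCL = 68.2° gives CL at 177.8° from the x-axis; with |CL| = 15.3, L = (-7.715, 0.5965). Then |HL| = |L − H| = 7.738.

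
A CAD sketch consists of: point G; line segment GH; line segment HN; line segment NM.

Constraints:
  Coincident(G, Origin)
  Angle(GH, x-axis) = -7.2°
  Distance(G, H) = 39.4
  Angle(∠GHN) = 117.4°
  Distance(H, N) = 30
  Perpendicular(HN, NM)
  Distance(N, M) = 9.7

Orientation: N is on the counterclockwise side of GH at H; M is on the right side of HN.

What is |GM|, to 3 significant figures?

65.7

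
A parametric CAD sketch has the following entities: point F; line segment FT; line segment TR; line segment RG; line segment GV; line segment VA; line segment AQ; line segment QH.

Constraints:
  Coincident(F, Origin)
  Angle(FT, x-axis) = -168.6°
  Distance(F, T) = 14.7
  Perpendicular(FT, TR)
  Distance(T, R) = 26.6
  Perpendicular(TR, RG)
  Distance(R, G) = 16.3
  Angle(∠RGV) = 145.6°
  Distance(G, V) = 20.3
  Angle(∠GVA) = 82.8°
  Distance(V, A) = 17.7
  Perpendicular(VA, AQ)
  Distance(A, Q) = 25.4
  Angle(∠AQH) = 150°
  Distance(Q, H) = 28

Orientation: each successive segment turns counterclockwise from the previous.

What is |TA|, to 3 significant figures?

21.4

∠RGV = 145.6° gives GV at 45.8° from the x-axis; with |GV| = 20.3, V = (21.0, -11.2). ∠GVA = 82.8° gives VA at 143° from the x-axis; with |VA| = 17.7, A = (6.84, -0.554). Then |TA| = |A − T| = 21.4.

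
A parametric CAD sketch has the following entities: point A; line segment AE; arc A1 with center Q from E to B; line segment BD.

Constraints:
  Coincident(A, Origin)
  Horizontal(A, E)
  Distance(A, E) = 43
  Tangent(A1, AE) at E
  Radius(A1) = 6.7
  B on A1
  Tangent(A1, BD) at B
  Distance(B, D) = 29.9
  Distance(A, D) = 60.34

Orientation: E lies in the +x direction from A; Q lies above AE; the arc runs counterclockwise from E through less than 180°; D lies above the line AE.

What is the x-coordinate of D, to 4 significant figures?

47.68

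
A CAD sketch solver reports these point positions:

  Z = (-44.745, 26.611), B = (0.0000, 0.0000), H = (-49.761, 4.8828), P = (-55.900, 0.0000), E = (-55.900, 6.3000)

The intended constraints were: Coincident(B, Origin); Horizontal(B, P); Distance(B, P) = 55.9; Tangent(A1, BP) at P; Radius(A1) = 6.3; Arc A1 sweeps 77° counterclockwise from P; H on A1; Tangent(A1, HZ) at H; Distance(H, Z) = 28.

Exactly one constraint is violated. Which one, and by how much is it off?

Distance(H, Z) = 28 — off by 5.70.

B = (0.00, 0.00) ✓; B.y = 0.00, P.y = 0.00 ✓; |BP| = 55.90 ✓; ∠(EP, PB) = 90.00° ✓; |EP| = 6.300 ✓; bearing(E→H) − bearing(E→P) = 77.00° ✓; |EH| = 6.300 ✓; ∠(EH, HZ) = 90.00° ✓; |HZ| = 22.30 ✗.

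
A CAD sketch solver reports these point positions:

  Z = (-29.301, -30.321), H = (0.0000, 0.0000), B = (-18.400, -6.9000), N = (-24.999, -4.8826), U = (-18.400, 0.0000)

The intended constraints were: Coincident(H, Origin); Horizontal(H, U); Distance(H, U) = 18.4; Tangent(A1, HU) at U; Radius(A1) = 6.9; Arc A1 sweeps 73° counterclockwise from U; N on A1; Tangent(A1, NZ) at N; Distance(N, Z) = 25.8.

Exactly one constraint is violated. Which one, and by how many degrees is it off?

Tangent(A1, NZ) at N — off by 7.40°.

H = (0.00, 0.00) ✓; H.y = 0.00, U.y = 0.00 ✓; |HU| = 18.40 ✓; ∠(BU, UH) = 90.00° ✓; |BU| = 6.900 ✓; bearing(B→N) − bearing(B→U) = 73.00° ✓; |BN| = 6.900 ✓; ∠(BN, NZ) = 82.60° ✗; |NZ| = 25.80 ✓.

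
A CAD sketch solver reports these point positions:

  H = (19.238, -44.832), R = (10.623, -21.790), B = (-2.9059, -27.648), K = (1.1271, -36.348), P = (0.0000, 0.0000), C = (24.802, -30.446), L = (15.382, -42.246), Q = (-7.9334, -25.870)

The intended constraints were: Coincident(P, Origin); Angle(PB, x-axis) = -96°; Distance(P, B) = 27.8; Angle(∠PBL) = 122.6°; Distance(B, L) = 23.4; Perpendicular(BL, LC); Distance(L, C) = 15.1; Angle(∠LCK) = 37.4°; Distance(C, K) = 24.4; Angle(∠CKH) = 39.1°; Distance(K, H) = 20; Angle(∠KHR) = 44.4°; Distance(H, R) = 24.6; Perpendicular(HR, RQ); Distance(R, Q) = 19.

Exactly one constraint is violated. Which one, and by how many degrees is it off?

Perpendicular(HR, RQ) — off by 8.10°.

P = (0.00, 0.00) ✓; PB at -96.00° ✓; |PB| = 27.80 ✓; ∠PBL = 122.6° ✓; |BL| = 23.40 ✓; ∠(BL, LC) = 90.00° ✓; |LC| = 15.10 ✓; ∠LCK = 37.40° ✓; |CK| = 24.40 ✓; ∠CKH = 39.10° ✓; |KH| = 20.00 ✓; ∠KHR = 44.40° ✓; |HR| = 24.60 ✓; ∠(HR, RQ) = 81.90° ✗; |RQ| = 19.00 ✓.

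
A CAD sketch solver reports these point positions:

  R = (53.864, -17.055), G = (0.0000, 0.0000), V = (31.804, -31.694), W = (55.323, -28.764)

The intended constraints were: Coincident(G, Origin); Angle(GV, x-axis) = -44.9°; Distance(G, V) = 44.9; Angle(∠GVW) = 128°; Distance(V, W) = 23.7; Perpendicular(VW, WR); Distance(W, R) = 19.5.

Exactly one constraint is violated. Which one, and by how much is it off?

Distance(W, R) = 19.5 — off by 7.70.

G = (0.00, 0.00) ✓; GV at -44.90° ✓; |GV| = 44.90 ✓; ∠GVW = 128.0° ✓; |VW| = 23.70 ✓; ∠(VW, WR) = 90.00° ✓; |WR| = 11.80 ✗.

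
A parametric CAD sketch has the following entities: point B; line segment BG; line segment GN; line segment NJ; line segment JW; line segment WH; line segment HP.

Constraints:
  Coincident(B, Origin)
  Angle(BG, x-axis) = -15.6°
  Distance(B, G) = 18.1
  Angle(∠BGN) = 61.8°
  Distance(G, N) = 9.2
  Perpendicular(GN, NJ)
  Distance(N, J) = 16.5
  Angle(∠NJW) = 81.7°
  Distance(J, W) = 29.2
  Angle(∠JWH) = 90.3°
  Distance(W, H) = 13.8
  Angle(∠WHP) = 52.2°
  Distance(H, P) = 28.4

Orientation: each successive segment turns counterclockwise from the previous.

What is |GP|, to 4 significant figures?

19.09

B is at the origin; BG runs at -15.6° with length 18.1, so G = (17.43, -4.867). ∠BGN = 61.8° gives GN at 102.6° from the x-axis; with |GN| = 9.2, N = (15.43, 4.111). GN ⟂ NJ, so NJ runs at -167.4°; with |NJ| = 16.5, J = (-0.6763, 0.5116). ∠NJW = 81.7° gives JW at -69.10° from the x-axis; with |JW| = 29.2, W = (9.740, -26.77). ∠JWH = 90.3° gives WH at 20.60° from the x-axis; with |WH| = 13.8, H = (22.66, -21.91). ∠WHP = 52.2° gives HP at 148.4° from the x-axis; with |HP| = 28.4, P = (-1.531, -7.031). Then |GP| = |P − G| = 19.09.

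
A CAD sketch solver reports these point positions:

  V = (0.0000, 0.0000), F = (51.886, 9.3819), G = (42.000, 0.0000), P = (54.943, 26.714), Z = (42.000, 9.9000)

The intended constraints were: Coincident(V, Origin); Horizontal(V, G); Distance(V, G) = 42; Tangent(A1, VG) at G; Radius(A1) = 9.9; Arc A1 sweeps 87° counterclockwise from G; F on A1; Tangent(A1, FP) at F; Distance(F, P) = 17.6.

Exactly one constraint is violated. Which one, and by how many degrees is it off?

Tangent(A1, FP) at F — off by 7.00°.

V = (0.00, 0.00) ✓; V.y = 0.00, G.y = 0.00 ✓; |VG| = 42.00 ✓; ∠(ZG, GV) = 90.00° ✓; |ZG| = 9.900 ✓; bearing(Z→F) − bearing(Z→G) = 87.00° ✓; |ZF| = 9.900 ✓; ∠(ZF, FP) = 97.00° ✗; |FP| = 17.60 ✓.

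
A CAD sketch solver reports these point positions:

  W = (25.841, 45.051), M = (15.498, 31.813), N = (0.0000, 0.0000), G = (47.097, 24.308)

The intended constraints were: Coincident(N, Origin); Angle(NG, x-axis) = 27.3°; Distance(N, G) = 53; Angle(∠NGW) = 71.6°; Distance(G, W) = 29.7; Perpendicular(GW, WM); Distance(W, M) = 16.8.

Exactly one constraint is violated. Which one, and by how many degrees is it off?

Perpendicular(GW, WM) — off by 6.30°.

N = (0.00, 0.00) ✓; NG at 27.30° ✓; |NG| = 53.00 ✓; ∠NGW = 71.60° ✓; |GW| = 29.70 ✓; ∠(GW, WM) = 96.30° ✗; |WM| = 16.80 ✓.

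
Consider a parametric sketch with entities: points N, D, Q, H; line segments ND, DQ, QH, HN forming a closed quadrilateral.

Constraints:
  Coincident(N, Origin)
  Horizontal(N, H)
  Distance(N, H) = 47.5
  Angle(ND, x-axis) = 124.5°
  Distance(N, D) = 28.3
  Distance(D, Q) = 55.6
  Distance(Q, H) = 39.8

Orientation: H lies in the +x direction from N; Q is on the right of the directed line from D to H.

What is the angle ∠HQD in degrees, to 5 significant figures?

88.764°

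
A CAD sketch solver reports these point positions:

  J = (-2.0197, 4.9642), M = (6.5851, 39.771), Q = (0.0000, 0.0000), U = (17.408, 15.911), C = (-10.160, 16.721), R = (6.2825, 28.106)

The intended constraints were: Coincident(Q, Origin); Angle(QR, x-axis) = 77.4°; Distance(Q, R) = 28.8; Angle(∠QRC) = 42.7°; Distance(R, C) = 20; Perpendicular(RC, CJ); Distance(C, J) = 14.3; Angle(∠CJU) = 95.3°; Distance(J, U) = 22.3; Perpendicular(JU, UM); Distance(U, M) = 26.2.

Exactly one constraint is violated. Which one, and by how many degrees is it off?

Perpendicular(JU, UM) — off by 5.00°.

Q = (0.00, 0.00) ✓; QR at 77.40° ✓; |QR| = 28.80 ✓; ∠QRC = 42.70° ✓; |RC| = 20.00 ✓; ∠(RC, CJ) = 90.00° ✓; |CJ| = 14.30 ✓; ∠CJU = 95.30° ✓; |JU| = 22.30 ✓; ∠(JU, UM) = 85.00° ✗; |UM| = 26.20 ✓.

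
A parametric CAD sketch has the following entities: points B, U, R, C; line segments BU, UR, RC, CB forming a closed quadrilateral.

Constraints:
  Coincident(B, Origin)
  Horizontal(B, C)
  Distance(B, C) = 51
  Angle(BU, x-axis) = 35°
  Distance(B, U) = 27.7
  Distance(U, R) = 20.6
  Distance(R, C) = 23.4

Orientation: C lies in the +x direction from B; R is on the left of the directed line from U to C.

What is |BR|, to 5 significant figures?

47.692

Checks: |UR| = 20.60 ✓; |RC| = 23.40 ✓.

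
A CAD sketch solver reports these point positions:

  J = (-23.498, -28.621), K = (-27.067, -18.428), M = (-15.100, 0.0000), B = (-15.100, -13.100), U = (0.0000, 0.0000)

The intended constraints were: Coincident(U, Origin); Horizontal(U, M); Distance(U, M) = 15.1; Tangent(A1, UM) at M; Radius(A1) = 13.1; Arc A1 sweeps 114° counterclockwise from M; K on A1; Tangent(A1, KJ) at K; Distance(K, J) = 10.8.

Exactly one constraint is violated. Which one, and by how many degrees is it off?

Tangent(A1, KJ) at K — off by 4.70°.

U = (0.00, 0.00) ✓; U.y = 0.00, M.y = 0.00 ✓; |UM| = 15.10 ✓; ∠(BM, MU) = 90.00° ✓; |BM| = 13.10 ✓; bearing(B→K) − bearing(B→M) = 114.0° ✓; |BK| = 13.10 ✓; ∠(BK, KJ) = 94.70° ✗; |KJ| = 10.80 ✓.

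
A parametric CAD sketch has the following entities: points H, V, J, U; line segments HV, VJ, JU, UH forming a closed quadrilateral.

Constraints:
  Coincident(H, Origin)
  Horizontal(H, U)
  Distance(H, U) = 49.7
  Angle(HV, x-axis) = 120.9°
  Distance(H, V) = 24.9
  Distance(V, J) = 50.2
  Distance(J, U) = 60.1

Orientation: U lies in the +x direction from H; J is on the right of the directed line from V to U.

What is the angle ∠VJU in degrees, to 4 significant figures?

72.93°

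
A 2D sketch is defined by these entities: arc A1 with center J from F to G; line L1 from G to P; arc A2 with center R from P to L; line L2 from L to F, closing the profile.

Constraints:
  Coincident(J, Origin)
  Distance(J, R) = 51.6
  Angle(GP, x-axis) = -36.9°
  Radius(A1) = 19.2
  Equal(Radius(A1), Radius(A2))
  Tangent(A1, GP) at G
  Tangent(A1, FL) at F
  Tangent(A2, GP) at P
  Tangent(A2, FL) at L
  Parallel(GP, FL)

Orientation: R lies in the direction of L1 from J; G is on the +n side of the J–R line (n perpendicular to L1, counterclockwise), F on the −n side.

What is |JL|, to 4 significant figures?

55.06

The slot axis is L1's direction at -36.9°, so u = (cos -36.9°, sin -36.9°) = (0.7997, -0.6004) and n = (−sin -36.9°, cos -36.9°) = (0.6004, 0.7997). J is at the origin and R lies 51.6 along u from J, so R = 51.6·u = (41.26, -30.98). Tangency of A1 to both parallel lines with radius 19.2 puts G and F at J ± 19.2·n: G = (11.53, 15.35), F = (-11.53, -15.35). Equal radii place P and L the same way about R: P = R + 19.2·n = (52.79, -15.63), L = R − 19.2·n = (29.74, -46.34). Then |JL| = |L − J| = 55.06.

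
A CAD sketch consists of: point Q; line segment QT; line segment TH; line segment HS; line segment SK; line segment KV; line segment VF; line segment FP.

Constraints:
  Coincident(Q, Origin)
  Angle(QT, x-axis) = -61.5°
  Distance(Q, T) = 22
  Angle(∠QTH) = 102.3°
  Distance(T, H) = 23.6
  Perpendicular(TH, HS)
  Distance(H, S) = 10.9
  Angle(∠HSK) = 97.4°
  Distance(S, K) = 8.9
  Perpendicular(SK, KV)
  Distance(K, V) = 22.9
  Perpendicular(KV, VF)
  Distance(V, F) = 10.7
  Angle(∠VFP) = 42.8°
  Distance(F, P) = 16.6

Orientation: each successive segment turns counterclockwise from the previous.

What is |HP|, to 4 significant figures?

11.81

KV ⟂ VF, so VF runs at 8.800°; with |VF| = 10.7, F = (35.40, -24.64). ∠VFP = 42.8° gives FP at 146.0° from the x-axis; with |FP| = 16.6, P = (21.64, -15.36). Then |HP| = |P − H| = 11.81.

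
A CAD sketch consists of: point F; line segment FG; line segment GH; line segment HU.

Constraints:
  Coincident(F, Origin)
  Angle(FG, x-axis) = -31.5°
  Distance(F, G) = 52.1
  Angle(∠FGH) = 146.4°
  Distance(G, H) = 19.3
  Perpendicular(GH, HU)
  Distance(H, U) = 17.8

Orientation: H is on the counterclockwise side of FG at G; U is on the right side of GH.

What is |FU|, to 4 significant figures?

78.14

F is at the origin; FG runs at -31.5° with length 52.1, so G = 52.1·(cos -31.5°, sin -31.5°) = (44.42, -27.22). ∠FGH = 146.4°, so GH runs at -31.5° + (180° − 146.4°) = 2.100° from the x-axis; with |GH| = 19.3, H = G + 19.3·(cos 2.100°, sin 2.100°) = (63.71, -26.51). GH ⟂ HU; with |HU| = 17.8 on the right of GH, U = H + 17.8·(0.03664, -0.9993) = (64.36, -44.30). Then |FU| = |U − F| = 78.14.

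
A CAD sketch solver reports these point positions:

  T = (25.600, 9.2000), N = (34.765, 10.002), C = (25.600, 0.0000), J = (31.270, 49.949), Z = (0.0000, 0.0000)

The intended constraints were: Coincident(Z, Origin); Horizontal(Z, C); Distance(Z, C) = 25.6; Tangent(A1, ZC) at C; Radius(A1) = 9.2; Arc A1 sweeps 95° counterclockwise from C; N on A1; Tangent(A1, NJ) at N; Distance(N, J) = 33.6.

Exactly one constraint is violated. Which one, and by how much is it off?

Distance(N, J) = 33.6 — off by 6.50.

Z = (0.00, 0.00) ✓; Z.y = 0.00, C.y = 0.00 ✓; |ZC| = 25.60 ✓; ∠(TC, CZ) = 90.00° ✓; |TC| = 9.200 ✓; bearing(T→N) − bearing(T→C) = 95.00° ✓; |TN| = 9.200 ✓; ∠(TN, NJ) = 90.00° ✓; |NJ| = 40.10 ✗.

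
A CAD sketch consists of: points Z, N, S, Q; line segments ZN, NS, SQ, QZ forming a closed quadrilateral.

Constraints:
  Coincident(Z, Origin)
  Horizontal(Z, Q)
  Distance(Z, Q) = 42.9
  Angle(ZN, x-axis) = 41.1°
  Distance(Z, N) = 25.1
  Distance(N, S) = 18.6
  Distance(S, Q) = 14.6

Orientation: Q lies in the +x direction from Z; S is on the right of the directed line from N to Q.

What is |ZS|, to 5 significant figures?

28.310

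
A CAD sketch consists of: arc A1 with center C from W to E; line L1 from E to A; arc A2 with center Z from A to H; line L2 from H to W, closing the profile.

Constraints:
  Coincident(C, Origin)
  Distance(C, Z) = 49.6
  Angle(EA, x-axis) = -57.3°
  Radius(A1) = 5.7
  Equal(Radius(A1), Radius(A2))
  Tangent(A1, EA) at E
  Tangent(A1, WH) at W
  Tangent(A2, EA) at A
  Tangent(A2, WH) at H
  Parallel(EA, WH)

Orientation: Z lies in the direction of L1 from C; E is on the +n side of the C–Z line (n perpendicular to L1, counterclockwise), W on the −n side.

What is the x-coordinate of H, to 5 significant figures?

21.999

Tangency of A1 to both parallel lines with radius 5.7 puts E and W at C ± 5.7·n: E = (4.7966, 3.0794), W = (-4.7966, -3.0794). Equal radii place A and H the same way about Z: A = Z + 5.7·n = (31.593, -38.660), H = Z − 5.7·n = (21.999, -44.818). So H.x = 21.999.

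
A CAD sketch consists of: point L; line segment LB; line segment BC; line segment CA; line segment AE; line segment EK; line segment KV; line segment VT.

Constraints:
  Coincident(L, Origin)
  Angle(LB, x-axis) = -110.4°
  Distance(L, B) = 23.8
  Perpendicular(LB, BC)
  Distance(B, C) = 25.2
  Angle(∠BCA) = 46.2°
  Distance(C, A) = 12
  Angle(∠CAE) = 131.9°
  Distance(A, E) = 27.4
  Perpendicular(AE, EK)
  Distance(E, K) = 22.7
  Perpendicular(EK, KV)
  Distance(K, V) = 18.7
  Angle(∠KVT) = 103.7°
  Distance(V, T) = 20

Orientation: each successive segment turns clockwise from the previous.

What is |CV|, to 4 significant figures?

21.65

L is at the origin; LB runs at -110.4° with length 23.8, so B = (-8.296, -22.31). LB ⟂ BC, so BC runs at 159.6°; with |BC| = 25.2, C = (-31.92, -13.52). ∠BCA = 46.2° gives CA at 25.80° from the x-axis; with |CA| = 12.0, A = (-21.11, -8.301). ∠CAE = 131.9° gives AE at -22.30° from the x-axis; with |AE| = 27.4, E = (4.239, -18.70). AE is perpendicular to EK, so EK runs at -112.3°; with |EK| = 22.7, K = (-4.375, -39.70). EK is perpendicular to KV, so KV runs at 157.7°; with |KV| = 18.7, V = (-21.68, -32.60). Then |CV| = |V − C| = 21.65.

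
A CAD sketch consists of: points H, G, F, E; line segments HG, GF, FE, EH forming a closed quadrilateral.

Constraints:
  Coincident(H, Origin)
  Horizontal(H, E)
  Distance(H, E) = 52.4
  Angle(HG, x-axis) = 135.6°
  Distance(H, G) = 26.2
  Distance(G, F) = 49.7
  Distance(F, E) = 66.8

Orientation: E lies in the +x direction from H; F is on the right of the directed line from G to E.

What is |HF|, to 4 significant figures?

30.90

H is at the origin; HE is horizontal with |HE| = 52.4 and E in +x, so E = (52.4, 0). HG runs at 135.6° with |HG| = 26.2, so G = (-18.72, 18.33). F is determined by |GF| = 49.7 and |FE| = 66.8 together: it lies at the intersection of circle(G, 49.7) and circle(E, 66.8). With |GE| = 73.44, the foot of the radical line on GE is 23.16 from G and the perpendicular offset is √(49.7² − 23.16²) = 43.97. Taking the right-of-GE solution: F = (-7.269, -30.03).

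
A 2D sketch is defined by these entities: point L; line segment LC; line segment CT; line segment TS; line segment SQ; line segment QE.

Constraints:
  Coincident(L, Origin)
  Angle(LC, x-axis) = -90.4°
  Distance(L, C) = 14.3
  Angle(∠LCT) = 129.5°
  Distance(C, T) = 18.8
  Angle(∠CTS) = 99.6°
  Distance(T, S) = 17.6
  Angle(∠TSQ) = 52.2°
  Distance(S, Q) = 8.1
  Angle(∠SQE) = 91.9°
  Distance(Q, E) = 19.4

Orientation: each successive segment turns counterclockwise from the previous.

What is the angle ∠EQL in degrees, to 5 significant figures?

110.30°

∠TSQ = 52.2° gives SQ at 168.30° from the x-axis; with |SQ| = 8.1, Q = (19.774, -13.286). ∠SQE = 91.9° gives QE at -103.60° from the x-axis; with |QE| = 19.4, E = (15.213, -32.142). Then cos ∠EQL = QE·QL / (|QE||QL|), giving 110.30°.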